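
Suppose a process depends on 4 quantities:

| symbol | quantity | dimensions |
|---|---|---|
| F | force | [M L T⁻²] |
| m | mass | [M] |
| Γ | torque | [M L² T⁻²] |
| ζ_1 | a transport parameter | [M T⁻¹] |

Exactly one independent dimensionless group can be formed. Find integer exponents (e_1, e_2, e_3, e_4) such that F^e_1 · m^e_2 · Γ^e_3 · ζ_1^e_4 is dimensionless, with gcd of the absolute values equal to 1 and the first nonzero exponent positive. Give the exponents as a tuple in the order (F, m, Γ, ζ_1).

(2, 1, -1, -2)

M: e_1·(1) + e_2·(1) + e_3·(1) + e_4·(1) = 0
L: e_1·(1) + e_2·(0) + e_3·(2) + e_4·(0) = 0
T: e_1·(-2) + e_2·(0) + e_3·(-2) + e_4·(-1) = 0
Solving this homogeneous linear system for the smallest-integer solution (first nonzero entry positive) gives (2, 1, -1, -2).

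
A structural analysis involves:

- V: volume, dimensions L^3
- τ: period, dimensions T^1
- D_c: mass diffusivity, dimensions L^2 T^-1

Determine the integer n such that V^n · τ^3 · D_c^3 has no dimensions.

-2

Balance the L exponent: (3)·n from V, plus 3·(0) + 3·(2) = 6 from the rest, must sum to zero.
3n + 6 = 0, so n = -2.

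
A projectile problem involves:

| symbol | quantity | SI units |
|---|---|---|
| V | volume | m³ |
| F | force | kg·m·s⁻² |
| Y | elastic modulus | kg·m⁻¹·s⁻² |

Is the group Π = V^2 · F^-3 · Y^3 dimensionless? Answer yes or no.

Sum the exponent of each base dimension across the product:
  M: 2·[V]_M − 3·[F]_M + 3·[Y]_M = 2·(0) − 3·(1) + 3·(1) = 0
  L: 2·[V]_L − 3·[F]_L + 3·[Y]_L = 2·(3) − 3·(1) + 3·(-1) = 0
  T: 2·[V]_T − 3·[F]_T + 3·[Y]_T = 2·(0) − 3·(-2) + 3·(-2) = 0
All base exponents vanish — dimensionless.

yes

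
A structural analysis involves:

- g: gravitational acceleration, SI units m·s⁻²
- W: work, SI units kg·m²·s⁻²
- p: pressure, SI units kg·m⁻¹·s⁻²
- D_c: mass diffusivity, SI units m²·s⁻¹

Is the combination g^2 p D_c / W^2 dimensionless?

Sum the exponent of each base dimension across the product:
  M: 2·[g]_M − 2·[W]_M + [p]_M + [D_c]_M = 2·(0) − 2·(1) + (1) + (0) = -1
  L: 2·[g]_L − 2·[W]_L + [p]_L + [D_c]_L = 2·(1) − 2·(2) + (-1) + (2) = -1
  T: 2·[g]_T − 2·[W]_T + [p]_T + [D_c]_T = 2·(-2) − 2·(-2) + (-2) + (-1) = -3
Net dimensions [M⁻¹ L⁻¹ T⁻³] ≠ [1] — not dimensionless.

no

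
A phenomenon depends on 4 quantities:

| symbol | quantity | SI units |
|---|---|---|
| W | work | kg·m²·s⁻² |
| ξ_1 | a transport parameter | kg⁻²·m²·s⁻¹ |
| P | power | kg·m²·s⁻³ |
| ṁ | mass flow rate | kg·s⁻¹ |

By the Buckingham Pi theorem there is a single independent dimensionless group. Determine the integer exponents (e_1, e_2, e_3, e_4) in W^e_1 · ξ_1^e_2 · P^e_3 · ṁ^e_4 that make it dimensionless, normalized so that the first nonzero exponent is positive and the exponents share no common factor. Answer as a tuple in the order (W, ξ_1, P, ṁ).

(1, 1, -2, 3)

M: e_1·(1) + e_2·(-2) + e_3·(1) + e_4·(1) = 0
L: e_1·(2) + e_2·(2) + e_3·(2) + e_4·(0) = 0
T: e_1·(-2) + e_2·(-1) + e_3·(-3) + e_4·(-1) = 0
Solving this homogeneous linear system for the smallest-integer solution (first nonzero entry positive) gives (1, 1, -2, 3).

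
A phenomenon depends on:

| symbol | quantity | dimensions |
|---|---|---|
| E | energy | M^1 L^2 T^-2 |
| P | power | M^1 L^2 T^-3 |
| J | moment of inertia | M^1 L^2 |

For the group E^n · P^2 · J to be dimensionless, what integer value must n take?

Balance the M exponent: (1)·n from E, plus 2·(1) + (1) = 3 from the rest, must sum to zero.
n + 3 = 0, so n = -3.

-3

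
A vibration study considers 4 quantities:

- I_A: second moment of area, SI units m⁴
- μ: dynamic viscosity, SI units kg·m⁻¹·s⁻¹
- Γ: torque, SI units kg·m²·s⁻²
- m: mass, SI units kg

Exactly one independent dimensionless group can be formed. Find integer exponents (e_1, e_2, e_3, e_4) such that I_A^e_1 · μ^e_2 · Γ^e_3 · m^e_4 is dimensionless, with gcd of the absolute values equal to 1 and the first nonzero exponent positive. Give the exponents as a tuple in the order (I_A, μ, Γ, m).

M: e_1·(0) + e_2·(1) + e_3·(1) + e_4·(1) = 0
L: e_1·(4) + e_2·(-1) + e_3·(2) + e_4·(0) = 0
T: e_1·(0) + e_2·(-1) + e_3·(-2) + e_4·(0) = 0
Solving this homogeneous linear system for the smallest-integer solution (first nonzero entry positive) gives (1, 2, -1, -1).

(1, 2, -1, -1)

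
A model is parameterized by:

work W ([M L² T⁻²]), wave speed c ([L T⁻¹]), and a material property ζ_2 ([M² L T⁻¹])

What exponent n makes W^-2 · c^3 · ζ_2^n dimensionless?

Balance the M exponent: (2)·n from ζ_2, plus −2·(1) + 3·(0) = -2 from the rest, must sum to zero.
2n − 2 = 0, so n = 1.

1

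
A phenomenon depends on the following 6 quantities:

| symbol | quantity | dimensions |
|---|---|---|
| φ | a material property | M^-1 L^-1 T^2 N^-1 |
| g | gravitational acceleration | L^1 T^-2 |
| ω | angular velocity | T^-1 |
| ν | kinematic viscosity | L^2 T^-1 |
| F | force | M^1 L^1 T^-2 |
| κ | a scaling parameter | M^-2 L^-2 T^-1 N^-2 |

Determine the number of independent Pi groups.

There are 6 variables and 4 base dimensions (M, L, T, N).
The dimension matrix has rank 4.
Independent dimensionless groups: 6 − 4 = 2.

2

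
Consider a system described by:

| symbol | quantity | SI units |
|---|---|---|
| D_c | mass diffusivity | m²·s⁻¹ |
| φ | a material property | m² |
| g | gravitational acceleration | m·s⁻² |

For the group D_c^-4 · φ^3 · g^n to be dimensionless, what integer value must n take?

2

Balance the L exponent: (1)·n from g, plus −4·(2) + 3·(2) = -2 from the rest, must sum to zero.
n − 2 = 0, so n = 2.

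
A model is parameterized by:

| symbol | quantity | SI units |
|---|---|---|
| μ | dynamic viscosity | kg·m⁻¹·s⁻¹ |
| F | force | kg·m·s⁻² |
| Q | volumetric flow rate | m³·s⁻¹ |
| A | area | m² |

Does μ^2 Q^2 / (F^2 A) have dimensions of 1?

Sum the exponent of each base dimension across the product:
  M: 2·[μ]_M − 2·[F]_M + 2·[Q]_M − [A]_M = 2·(1) − 2·(1) + 2·(0) − (0) = 0
  L: 2·[μ]_L − 2·[F]_L + 2·[Q]_L − [A]_L = 2·(-1) − 2·(1) + 2·(3) − (2) = 0
  T: 2·[μ]_T − 2·[F]_T + 2·[Q]_T − [A]_T = 2·(-1) − 2·(-2) + 2·(-1) − (0) = 0
All base exponents vanish — dimensionless.

yes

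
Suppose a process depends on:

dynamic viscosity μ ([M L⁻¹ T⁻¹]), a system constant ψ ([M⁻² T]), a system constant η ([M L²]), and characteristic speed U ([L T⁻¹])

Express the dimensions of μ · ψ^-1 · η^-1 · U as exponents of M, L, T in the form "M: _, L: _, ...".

Collect each base-dimension exponent across the product:
  M: (1) − (-2) − (1) + (0) = 2
  L: (-1) − (0) − (2) + (1) = -2
  T: (-1) − (1) − (0) + (-1) = -3
So the dimensions are [M² L⁻² T⁻³].

M: 2, L: -2, T: -3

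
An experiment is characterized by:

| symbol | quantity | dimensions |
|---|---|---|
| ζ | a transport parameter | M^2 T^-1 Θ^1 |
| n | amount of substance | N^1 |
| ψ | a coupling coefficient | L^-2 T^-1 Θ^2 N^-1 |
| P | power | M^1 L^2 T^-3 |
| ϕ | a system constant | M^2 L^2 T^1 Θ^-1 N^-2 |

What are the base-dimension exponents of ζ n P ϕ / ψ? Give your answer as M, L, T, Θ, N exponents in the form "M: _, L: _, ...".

M: 5, L: 6, T: -2, Θ: -2, N: 0

Collect each base-dimension exponent across the product:
  M: (2) + (0) − (0) + (1) + (2) = 5
  L: (0) + (0) − (-2) + (2) + (2) = 6
  T: (-1) + (0) − (-1) + (-3) + (1) = -2
  Θ: (1) + (0) − (2) + (0) + (-1) = -2
  N: (0) + (1) − (-1) + (0) + (-2) = 0
So the dimensions are [M⁵ L⁶ T⁻² Θ⁻²].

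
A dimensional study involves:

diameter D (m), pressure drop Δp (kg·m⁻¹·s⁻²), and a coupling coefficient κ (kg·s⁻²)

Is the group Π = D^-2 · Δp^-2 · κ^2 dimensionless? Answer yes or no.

yes

Sum the exponent of each base dimension across the product:
  M: −2·[D]_M − 2·[Δp]_M + 2·[κ]_M = −2·(0) − 2·(1) + 2·(1) = 0
  L: −2·[D]_L − 2·[Δp]_L + 2·[κ]_L = −2·(1) − 2·(-1) + 2·(0) = 0
  T: −2·[D]_T − 2·[Δp]_T + 2·[κ]_T = −2·(0) − 2·(-2) + 2·(-2) = 0
All base exponents vanish — dimensionless.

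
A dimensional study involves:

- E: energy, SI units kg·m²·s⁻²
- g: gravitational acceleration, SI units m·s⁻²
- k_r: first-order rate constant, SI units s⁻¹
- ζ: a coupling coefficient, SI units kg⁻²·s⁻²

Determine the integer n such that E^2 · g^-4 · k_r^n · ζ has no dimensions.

Balance the T exponent: (-1)·n from k_r, plus 2·(-2) − 4·(-2) + (-2) = 2 from the rest, must sum to zero.
−n + 2 = 0, so n = 2.

2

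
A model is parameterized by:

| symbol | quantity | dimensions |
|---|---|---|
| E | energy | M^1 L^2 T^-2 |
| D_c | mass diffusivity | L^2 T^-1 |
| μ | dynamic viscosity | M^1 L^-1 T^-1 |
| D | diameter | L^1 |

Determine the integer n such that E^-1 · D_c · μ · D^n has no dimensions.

1

Balance the L exponent: (1)·n from D, plus −(2) + (2) + (-1) = -1 from the rest, must sum to zero.
n − 1 = 0, so n = 1.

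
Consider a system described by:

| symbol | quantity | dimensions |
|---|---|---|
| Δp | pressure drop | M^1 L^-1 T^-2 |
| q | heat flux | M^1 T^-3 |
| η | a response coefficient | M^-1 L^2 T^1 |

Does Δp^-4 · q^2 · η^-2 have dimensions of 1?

Sum the exponent of each base dimension across the product:
  M: −4·[Δp]_M + 2·[q]_M − 2·[η]_M = −4·(1) + 2·(1) − 2·(-1) = 0
  L: −4·[Δp]_L + 2·[q]_L − 2·[η]_L = −4·(-1) + 2·(0) − 2·(2) = 0
  T: −4·[Δp]_T + 2·[q]_T − 2·[η]_T = −4·(-2) + 2·(-3) − 2·(1) = 0
All base exponents vanish — dimensionless.

yes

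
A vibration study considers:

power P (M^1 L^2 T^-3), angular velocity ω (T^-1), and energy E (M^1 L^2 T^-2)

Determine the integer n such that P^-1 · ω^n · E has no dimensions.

Balance the T exponent: (-1)·n from ω, plus −(-3) + (-2) = 1 from the rest, must sum to zero.
−n + 1 = 0, so n = 1.

1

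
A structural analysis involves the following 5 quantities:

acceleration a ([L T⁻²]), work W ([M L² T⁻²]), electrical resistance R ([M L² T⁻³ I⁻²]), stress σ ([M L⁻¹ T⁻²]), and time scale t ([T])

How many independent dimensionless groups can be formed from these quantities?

There are 5 variables and 4 base dimensions (M, L, T, I).
The dimension matrix has rank 4.
Independent dimensionless groups: 5 − 4 = 1.

1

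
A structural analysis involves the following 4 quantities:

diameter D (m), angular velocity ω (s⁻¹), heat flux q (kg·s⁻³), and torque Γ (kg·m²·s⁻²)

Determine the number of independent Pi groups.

1

There are 4 variables and 3 base dimensions (M, L, T).
The dimension matrix has rank 3.
Independent dimensionless groups: 4 − 3 = 1.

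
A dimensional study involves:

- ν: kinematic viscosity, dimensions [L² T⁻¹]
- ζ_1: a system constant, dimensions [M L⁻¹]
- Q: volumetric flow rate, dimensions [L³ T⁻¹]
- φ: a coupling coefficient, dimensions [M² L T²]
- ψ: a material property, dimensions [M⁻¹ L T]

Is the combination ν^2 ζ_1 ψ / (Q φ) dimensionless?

Sum the exponent of each base dimension across the product:
  M: 2·[ν]_M + [ζ_1]_M − [Q]_M − [φ]_M + [ψ]_M = 2·(0) + (1) − (0) − (2) + (-1) = -2
  L: 2·[ν]_L + [ζ_1]_L − [Q]_L − [φ]_L + [ψ]_L = 2·(2) + (-1) − (3) − (1) + (1) = 0
  T: 2·[ν]_T + [ζ_1]_T − [Q]_T − [φ]_T + [ψ]_T = 2·(-1) + (0) − (-1) − (2) + (1) = -2
Net dimensions [M⁻² T⁻²] ≠ [1] — not dimensionless.

no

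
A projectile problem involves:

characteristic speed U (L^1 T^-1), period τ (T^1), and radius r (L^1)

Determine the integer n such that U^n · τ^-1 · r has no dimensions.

Balance the L exponent: (1)·n from U, plus −(0) + (1) = 1 from the rest, must sum to zero.
n + 1 = 0, so n = -1.

-1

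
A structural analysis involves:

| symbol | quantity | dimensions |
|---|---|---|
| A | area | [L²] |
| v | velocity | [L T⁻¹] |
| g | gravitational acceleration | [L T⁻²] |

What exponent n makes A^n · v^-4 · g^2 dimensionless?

1

Balance the L exponent: (2)·n from A, plus −4·(1) + 2·(1) = -2 from the rest, must sum to zero.
2n − 2 = 0, so n = 1.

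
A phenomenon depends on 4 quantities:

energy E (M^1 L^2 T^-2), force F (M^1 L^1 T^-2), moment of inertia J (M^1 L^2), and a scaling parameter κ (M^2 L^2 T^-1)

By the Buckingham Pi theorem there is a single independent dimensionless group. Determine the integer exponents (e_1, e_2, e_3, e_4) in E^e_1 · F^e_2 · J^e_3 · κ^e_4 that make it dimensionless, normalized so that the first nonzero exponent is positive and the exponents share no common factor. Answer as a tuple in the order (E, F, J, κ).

(3, -4, -3, 2)

M: e_1·(1) + e_2·(1) + e_3·(1) + e_4·(2) = 0
L: e_1·(2) + e_2·(1) + e_3·(2) + e_4·(2) = 0
T: e_1·(-2) + e_2·(-2) + e_3·(0) + e_4·(-1) = 0
Solving this homogeneous linear system for the smallest-integer solution (first nonzero entry positive) gives (3, -4, -3, 2).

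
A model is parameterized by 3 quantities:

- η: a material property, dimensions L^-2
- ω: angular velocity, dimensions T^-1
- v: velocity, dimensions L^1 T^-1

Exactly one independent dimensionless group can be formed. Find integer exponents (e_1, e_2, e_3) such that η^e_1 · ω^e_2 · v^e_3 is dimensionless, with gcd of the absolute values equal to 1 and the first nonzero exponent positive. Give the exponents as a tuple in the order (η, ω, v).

L: e_1·(-2) + e_2·(0) + e_3·(1) = 0
T: e_1·(0) + e_2·(-1) + e_3·(-1) = 0
Solving this homogeneous linear system for the smallest-integer solution (first nonzero entry positive) gives (1, -2, 2).

(1, -2, 2)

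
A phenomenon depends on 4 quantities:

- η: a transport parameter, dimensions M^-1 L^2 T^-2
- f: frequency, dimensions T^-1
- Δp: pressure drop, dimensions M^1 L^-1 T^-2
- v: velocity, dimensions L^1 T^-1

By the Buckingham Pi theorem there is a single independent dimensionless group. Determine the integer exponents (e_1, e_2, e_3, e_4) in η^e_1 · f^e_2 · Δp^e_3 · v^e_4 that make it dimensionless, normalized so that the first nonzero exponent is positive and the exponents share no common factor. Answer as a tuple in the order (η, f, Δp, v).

M: e_1·(-1) + e_2·(0) + e_3·(1) + e_4·(0) = 0
L: e_1·(2) + e_2·(0) + e_3·(-1) + e_4·(1) = 0
T: e_1·(-2) + e_2·(-1) + e_3·(-2) + e_4·(-1) = 0
Solving this homogeneous linear system for the smallest-integer solution (first nonzero entry positive) gives (1, -3, 1, -1).

(1, -3, 1, -1)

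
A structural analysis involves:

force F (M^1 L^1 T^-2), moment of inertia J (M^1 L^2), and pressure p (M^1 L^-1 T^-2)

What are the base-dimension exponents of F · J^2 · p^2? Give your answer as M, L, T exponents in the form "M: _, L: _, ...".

M: 5, L: 3, T: -6

Collect each base-dimension exponent across the product:
  M: (1) + 2·(1) + 2·(1) = 5
  L: (1) + 2·(2) + 2·(-1) = 3
  T: (-2) + 2·(0) + 2·(-2) = -6
So the dimensions are [M⁵ L³ T⁻⁶].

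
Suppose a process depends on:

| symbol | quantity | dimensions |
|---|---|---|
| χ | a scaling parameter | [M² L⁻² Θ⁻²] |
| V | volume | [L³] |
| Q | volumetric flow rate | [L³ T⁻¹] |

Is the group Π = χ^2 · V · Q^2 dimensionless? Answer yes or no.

Sum the exponent of each base dimension across the product:
  M: 2·[χ]_M + [V]_M + 2·[Q]_M = 2·(2) + (0) + 2·(0) = 4
  L: 2·[χ]_L + [V]_L + 2·[Q]_L = 2·(-2) + (3) + 2·(3) = 5
  T: 2·[χ]_T + [V]_T + 2·[Q]_T = 2·(0) + (0) + 2·(-1) = -2
  Θ: 2·[χ]_Θ + [V]_Θ + 2·[Q]_Θ = 2·(-2) + (0) + 2·(0) = -4
Net dimensions [M⁴ L⁵ T⁻² Θ⁻⁴] ≠ [1] — not dimensionless.

no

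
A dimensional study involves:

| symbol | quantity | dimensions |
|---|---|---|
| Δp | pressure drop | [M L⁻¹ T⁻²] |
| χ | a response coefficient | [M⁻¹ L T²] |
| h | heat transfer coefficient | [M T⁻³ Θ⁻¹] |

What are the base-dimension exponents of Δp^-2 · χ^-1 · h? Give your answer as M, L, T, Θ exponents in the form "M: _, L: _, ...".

M: 0, L: 1, T: -1, Θ: -1

Collect each base-dimension exponent across the product:
  M: −2·(1) − (-1) + (1) = 0
  L: −2·(-1) − (1) + (0) = 1
  T: −2·(-2) − (2) + (-3) = -1
  Θ: −2·(0) − (0) + (-1) = -1
So the dimensions are [L T⁻¹ Θ⁻¹].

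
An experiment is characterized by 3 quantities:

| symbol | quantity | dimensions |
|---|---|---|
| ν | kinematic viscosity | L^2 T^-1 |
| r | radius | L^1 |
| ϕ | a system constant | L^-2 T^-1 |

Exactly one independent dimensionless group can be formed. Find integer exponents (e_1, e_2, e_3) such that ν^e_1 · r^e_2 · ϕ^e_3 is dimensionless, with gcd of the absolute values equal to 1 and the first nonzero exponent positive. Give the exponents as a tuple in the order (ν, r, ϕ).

(1, -4, -1)

L: e_1·(2) + e_2·(1) + e_3·(-2) = 0
T: e_1·(-1) + e_2·(0) + e_3·(-1) = 0
Solving this homogeneous linear system for the smallest-integer solution (first nonzero entry positive) gives (1, -4, -1).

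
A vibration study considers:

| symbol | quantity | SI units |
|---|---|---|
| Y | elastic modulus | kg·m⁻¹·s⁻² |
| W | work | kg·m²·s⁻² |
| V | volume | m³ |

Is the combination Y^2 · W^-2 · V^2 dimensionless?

yes

Sum the exponent of each base dimension across the product:
  M: 2·[Y]_M − 2·[W]_M + 2·[V]_M = 2·(1) − 2·(1) + 2·(0) = 0
  L: 2·[Y]_L − 2·[W]_L + 2·[V]_L = 2·(-1) − 2·(2) + 2·(3) = 0
  T: 2·[Y]_T − 2·[W]_T + 2·[V]_T = 2·(-2) − 2·(-2) + 2·(0) = 0
All base exponents vanish — dimensionless.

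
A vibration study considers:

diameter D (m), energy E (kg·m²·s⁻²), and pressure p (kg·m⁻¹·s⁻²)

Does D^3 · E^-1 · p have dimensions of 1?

Sum the exponent of each base dimension across the product:
  M: 3·[D]_M − [E]_M + [p]_M = 3·(0) − (1) + (1) = 0
  L: 3·[D]_L − [E]_L + [p]_L = 3·(1) − (2) + (-1) = 0
  T: 3·[D]_T − [E]_T + [p]_T = 3·(0) − (-2) + (-2) = 0
All base exponents vanish — dimensionless.

yes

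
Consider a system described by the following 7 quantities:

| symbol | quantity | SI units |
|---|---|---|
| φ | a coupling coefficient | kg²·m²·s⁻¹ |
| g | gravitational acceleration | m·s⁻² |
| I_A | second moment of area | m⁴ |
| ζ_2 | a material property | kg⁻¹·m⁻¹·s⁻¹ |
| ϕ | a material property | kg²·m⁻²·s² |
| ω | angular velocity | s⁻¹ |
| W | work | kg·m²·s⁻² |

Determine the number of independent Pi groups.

4

There are 7 variables and 3 base dimensions (M, L, T).
The dimension matrix has rank 3.
Independent dimensionless groups: 7 − 3 = 4.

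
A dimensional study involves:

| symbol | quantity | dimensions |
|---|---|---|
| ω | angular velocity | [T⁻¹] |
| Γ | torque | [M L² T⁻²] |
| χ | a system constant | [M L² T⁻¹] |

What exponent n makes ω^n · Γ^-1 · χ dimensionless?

Balance the T exponent: (-1)·n from ω, plus −(-2) + (-1) = 1 from the rest, must sum to zero.
−n + 1 = 0, so n = 1.

1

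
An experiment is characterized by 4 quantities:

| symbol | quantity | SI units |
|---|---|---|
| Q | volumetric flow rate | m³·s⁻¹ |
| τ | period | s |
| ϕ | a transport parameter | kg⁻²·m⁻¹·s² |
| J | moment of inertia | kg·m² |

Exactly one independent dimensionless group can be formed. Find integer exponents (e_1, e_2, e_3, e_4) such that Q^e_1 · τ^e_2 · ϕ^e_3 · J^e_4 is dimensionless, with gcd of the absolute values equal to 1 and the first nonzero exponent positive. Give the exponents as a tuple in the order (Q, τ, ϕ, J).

(1, 3, -1, -2)

M: e_1·(0) + e_2·(0) + e_3·(-2) + e_4·(1) = 0
L: e_1·(3) + e_2·(0) + e_3·(-1) + e_4·(2) = 0
T: e_1·(-1) + e_2·(1) + e_3·(2) + e_4·(0) = 0
Solving this homogeneous linear system for the smallest-integer solution (first nonzero entry positive) gives (1, 3, -1, -2).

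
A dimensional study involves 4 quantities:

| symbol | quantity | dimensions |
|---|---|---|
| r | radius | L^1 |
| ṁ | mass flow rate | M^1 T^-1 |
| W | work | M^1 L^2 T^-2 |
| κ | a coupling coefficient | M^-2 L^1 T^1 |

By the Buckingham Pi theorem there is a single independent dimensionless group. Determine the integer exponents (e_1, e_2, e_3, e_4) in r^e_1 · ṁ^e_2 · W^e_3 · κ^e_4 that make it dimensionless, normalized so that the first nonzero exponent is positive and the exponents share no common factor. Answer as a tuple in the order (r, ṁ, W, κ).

(1, 3, -1, 1)

M: e_1·(0) + e_2·(1) + e_3·(1) + e_4·(-2) = 0
L: e_1·(1) + e_2·(0) + e_3·(2) + e_4·(1) = 0
T: e_1·(0) + e_2·(-1) + e_3·(-2) + e_4·(1) = 0
Solving this homogeneous linear system for the smallest-integer solution (first nonzero entry positive) gives (1, 3, -1, 1).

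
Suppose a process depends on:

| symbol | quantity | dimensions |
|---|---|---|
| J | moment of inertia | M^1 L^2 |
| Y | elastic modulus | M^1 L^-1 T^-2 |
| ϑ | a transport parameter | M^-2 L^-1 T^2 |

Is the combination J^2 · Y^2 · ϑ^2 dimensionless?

yes

Sum the exponent of each base dimension across the product:
  M: 2·[J]_M + 2·[Y]_M + 2·[ϑ]_M = 2·(1) + 2·(1) + 2·(-2) = 0
  L: 2·[J]_L + 2·[Y]_L + 2·[ϑ]_L = 2·(2) + 2·(-1) + 2·(-1) = 0
  T: 2·[J]_T + 2·[Y]_T + 2·[ϑ]_T = 2·(0) + 2·(-2) + 2·(2) = 0
All base exponents vanish — dimensionless.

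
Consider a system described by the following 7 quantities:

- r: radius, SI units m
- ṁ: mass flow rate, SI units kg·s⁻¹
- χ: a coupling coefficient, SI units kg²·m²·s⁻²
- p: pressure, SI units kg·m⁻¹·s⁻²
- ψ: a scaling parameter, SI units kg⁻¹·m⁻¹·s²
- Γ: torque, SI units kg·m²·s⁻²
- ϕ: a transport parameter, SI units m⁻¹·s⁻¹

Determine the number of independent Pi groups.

4

There are 7 variables and 3 base dimensions (M, L, T).
The dimension matrix has rank 3.
Independent dimensionless groups: 7 − 3 = 4.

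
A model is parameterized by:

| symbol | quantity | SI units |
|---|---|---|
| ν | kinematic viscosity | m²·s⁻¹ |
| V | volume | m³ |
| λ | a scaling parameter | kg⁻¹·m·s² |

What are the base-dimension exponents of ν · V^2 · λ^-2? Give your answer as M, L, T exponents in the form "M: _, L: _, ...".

Collect each base-dimension exponent across the product:
  M: (0) + 2·(0) − 2·(-1) = 2
  L: (2) + 2·(3) − 2·(1) = 6
  T: (-1) + 2·(0) − 2·(2) = -5
So the dimensions are [M² L⁶ T⁻⁵].

M: 2, L: 6, T: -5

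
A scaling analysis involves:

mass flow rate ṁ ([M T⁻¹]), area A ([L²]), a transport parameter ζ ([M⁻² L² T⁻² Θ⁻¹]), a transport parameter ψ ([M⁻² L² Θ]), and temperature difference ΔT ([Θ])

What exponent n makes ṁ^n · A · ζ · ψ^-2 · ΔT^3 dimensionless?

-2

Balance the M exponent: (1)·n from ṁ, plus (0) + (-2) − 2·(-2) + 3·(0) = 2 from the rest, must sum to zero.
n + 2 = 0, so n = -2.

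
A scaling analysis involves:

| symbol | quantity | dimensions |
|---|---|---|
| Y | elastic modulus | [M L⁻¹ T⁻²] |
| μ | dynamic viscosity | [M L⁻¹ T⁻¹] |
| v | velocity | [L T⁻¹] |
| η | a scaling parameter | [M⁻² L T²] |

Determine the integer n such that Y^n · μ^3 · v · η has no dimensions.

-1

Balance the M exponent: (1)·n from Y, plus 3·(1) + (0) + (-2) = 1 from the rest, must sum to zero.
n + 1 = 0, so n = -1.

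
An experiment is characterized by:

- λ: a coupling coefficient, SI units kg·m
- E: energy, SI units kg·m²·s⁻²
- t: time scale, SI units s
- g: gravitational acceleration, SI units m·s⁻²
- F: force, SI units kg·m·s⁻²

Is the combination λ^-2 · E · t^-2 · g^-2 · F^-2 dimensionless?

no

Sum the exponent of each base dimension across the product:
  M: −2·[λ]_M + [E]_M − 2·[t]_M − 2·[g]_M − 2·[F]_M = −2·(1) + (1) − 2·(0) − 2·(0) − 2·(1) = -3
  L: −2·[λ]_L + [E]_L − 2·[t]_L − 2·[g]_L − 2·[F]_L = −2·(1) + (2) − 2·(0) − 2·(1) − 2·(1) = -4
  T: −2·[λ]_T + [E]_T − 2·[t]_T − 2·[g]_T − 2·[F]_T = −2·(0) + (-2) − 2·(1) − 2·(-2) − 2·(-2) = 4
Net dimensions [M⁻³ L⁻⁴ T⁴] ≠ [1] — not dimensionless.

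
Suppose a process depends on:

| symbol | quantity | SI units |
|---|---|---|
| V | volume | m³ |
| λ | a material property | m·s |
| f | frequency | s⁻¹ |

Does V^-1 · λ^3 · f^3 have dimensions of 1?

Sum the exponent of each base dimension across the product:
  M: −[V]_M + 3·[λ]_M + 3·[f]_M = −(0) + 3·(0) + 3·(0) = 0
  L: −[V]_L + 3·[λ]_L + 3·[f]_L = −(3) + 3·(1) + 3·(0) = 0
  T: −[V]_T + 3·[λ]_T + 3·[f]_T = −(0) + 3·(1) + 3·(-1) = 0
All base exponents vanish — dimensionless.

yes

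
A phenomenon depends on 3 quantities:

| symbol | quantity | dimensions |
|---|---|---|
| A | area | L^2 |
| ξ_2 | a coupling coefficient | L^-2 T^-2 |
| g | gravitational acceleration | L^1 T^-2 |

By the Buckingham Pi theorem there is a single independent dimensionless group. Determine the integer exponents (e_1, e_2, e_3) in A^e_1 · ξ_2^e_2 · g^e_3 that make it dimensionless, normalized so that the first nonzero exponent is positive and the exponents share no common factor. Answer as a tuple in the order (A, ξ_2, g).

L: e_1·(2) + e_2·(-2) + e_3·(1) = 0
T: e_1·(0) + e_2·(-2) + e_3·(-2) = 0
Solving this homogeneous linear system for the smallest-integer solution (first nonzero entry positive) gives (3, 2, -2).

(3, 2, -2)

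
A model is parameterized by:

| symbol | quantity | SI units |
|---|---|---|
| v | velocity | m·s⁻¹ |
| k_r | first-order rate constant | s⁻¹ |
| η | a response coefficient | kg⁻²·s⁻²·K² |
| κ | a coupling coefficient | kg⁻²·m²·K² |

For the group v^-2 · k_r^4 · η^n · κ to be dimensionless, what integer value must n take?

Balance the M exponent: (-2)·n from η, plus −2·(0) + 4·(0) + (-2) = -2 from the rest, must sum to zero.
-2n − 2 = 0, so n = -1.

-1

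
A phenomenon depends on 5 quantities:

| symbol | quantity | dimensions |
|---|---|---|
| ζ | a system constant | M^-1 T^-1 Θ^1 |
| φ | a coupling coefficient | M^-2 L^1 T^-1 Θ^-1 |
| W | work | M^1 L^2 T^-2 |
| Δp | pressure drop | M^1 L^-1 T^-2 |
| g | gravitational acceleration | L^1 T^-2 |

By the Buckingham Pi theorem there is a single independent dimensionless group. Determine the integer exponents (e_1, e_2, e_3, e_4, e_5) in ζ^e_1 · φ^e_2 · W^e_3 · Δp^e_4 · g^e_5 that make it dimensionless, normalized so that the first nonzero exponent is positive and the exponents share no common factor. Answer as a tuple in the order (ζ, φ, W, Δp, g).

M: e_1·(-1) + e_2·(-2) + e_3·(1) + e_4·(1) + e_5·(0) = 0
L: e_1·(0) + e_2·(1) + e_3·(2) + e_4·(-1) + e_5·(1) = 0
T: e_1·(-1) + e_2·(-1) + e_3·(-2) + e_4·(-2) + e_5·(-2) = 0
Θ: e_1·(1) + e_2·(-1) + e_3·(0) + e_4·(0) + e_5·(0) = 0
Solving this homogeneous linear system for the smallest-integer solution (first nonzero entry positive) gives (1, 1, 2, 1, -4).

(1, 1, 2, 1, -4)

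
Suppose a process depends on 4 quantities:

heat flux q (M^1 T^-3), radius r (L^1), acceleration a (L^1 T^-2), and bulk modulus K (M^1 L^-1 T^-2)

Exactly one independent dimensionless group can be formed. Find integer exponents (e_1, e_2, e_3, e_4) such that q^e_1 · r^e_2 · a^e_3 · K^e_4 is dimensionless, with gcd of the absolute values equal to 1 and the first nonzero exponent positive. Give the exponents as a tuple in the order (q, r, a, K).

(2, -1, -1, -2)

M: e_1·(1) + e_2·(0) + e_3·(0) + e_4·(1) = 0
L: e_1·(0) + e_2·(1) + e_3·(1) + e_4·(-1) = 0
T: e_1·(-3) + e_2·(0) + e_3·(-2) + e_4·(-2) = 0
Solving this homogeneous linear system for the smallest-integer solution (first nonzero entry positive) gives (2, -1, -1, -2).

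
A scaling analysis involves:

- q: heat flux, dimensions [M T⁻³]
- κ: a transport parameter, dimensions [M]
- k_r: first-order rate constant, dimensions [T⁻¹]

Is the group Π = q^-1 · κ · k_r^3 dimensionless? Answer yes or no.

yes

Sum the exponent of each base dimension across the product:
  M: −[q]_M + [κ]_M + 3·[k_r]_M = −(1) + (1) + 3·(0) = 0
  L: −[q]_L + [κ]_L + 3·[k_r]_L = −(0) + (0) + 3·(0) = 0
  T: −[q]_T + [κ]_T + 3·[k_r]_T = −(-3) + (0) + 3·(-1) = 0
All base exponents vanish — dimensionless.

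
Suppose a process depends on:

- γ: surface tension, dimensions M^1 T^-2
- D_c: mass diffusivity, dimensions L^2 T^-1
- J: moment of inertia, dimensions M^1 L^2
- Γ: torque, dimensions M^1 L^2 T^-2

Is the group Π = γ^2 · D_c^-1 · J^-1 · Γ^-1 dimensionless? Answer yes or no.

Sum the exponent of each base dimension across the product:
  M: 2·[γ]_M − [D_c]_M − [J]_M − [Γ]_M = 2·(1) − (0) − (1) − (1) = 0
  L: 2·[γ]_L − [D_c]_L − [J]_L − [Γ]_L = 2·(0) − (2) − (2) − (2) = -6
  T: 2·[γ]_T − [D_c]_T − [J]_T − [Γ]_T = 2·(-2) − (-1) − (0) − (-2) = -1
Net dimensions [L⁻⁶ T⁻¹] ≠ [1] — not dimensionless.

no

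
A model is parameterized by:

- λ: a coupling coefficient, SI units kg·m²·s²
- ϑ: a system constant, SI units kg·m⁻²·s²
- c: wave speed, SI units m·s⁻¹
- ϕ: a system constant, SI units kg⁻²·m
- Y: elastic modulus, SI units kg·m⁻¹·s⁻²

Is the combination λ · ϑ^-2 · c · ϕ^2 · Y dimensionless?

no

Sum the exponent of each base dimension across the product:
  M: [λ]_M − 2·[ϑ]_M + [c]_M + 2·[ϕ]_M + [Y]_M = (1) − 2·(1) + (0) + 2·(-2) + (1) = -4
  L: [λ]_L − 2·[ϑ]_L + [c]_L + 2·[ϕ]_L + [Y]_L = (2) − 2·(-2) + (1) + 2·(1) + (-1) = 8
  T: [λ]_T − 2·[ϑ]_T + [c]_T + 2·[ϕ]_T + [Y]_T = (2) − 2·(2) + (-1) + 2·(0) + (-2) = -5
Net dimensions [M⁻⁴ L⁸ T⁻⁵] ≠ [1] — not dimensionless.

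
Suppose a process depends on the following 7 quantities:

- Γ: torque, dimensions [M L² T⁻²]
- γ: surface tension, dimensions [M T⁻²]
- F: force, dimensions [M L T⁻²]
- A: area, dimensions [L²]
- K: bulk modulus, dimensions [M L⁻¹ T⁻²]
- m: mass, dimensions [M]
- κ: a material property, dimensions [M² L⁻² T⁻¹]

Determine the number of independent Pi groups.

4

There are 7 variables and 3 base dimensions (M, L, T).
The dimension matrix has rank 3.
Independent dimensionless groups: 7 − 3 = 4.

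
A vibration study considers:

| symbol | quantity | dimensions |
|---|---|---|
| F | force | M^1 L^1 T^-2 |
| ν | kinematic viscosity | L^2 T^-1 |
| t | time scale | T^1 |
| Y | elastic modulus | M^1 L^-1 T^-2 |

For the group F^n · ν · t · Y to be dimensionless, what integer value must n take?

Balance the M exponent: (1)·n from F, plus (0) + (0) + (1) = 1 from the rest, must sum to zero.
n + 1 = 0, so n = -1.

-1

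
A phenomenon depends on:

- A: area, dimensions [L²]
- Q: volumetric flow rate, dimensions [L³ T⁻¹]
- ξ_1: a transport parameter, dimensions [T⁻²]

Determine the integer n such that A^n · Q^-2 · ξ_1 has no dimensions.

3

Balance the L exponent: (2)·n from A, plus −2·(3) + (0) = -6 from the rest, must sum to zero.
2n − 6 = 0, so n = 3.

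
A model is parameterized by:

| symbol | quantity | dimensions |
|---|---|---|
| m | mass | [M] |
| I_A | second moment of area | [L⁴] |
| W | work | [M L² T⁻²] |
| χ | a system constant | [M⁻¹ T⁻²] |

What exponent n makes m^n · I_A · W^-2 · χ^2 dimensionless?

Balance the M exponent: (1)·n from m, plus (0) − 2·(1) + 2·(-1) = -4 from the rest, must sum to zero.
n − 4 = 0, so n = 4.

4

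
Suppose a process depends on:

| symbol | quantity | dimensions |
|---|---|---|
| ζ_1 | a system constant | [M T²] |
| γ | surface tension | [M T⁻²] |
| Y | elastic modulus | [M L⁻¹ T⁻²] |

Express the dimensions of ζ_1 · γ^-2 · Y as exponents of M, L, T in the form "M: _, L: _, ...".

M: 0, L: -1, T: 4

Collect each base-dimension exponent across the product:
  M: (1) − 2·(1) + (1) = 0
  L: (0) − 2·(0) + (-1) = -1
  T: (2) − 2·(-2) + (-2) = 4
So the dimensions are [L⁻¹ T⁴].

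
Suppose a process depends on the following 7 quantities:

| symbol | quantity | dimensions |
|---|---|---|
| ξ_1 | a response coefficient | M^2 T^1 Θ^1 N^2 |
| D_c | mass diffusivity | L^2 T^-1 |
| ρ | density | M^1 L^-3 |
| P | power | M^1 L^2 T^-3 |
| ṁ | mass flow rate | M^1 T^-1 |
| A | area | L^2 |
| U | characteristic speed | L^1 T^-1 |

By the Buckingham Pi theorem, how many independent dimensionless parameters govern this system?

3

There are 7 variables and 5 base dimensions (M, L, T, Θ, N).
The dimension matrix has rank 4 (less than 5: the dimension vectors are linearly dependent).
Independent dimensionless groups: 7 − 4 = 3.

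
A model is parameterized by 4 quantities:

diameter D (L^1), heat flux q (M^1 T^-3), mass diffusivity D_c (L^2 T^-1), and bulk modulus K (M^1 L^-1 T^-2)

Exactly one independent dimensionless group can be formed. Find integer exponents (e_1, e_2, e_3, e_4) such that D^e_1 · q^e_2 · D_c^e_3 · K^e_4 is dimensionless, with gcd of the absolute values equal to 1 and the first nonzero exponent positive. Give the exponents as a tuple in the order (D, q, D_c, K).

M: e_1·(0) + e_2·(1) + e_3·(0) + e_4·(1) = 0
L: e_1·(1) + e_2·(0) + e_3·(2) + e_4·(-1) = 0
T: e_1·(0) + e_2·(-3) + e_3·(-1) + e_4·(-2) = 0
Solving this homogeneous linear system for the smallest-integer solution (first nonzero entry positive) gives (1, 1, -1, -1).

(1, 1, -1, -1)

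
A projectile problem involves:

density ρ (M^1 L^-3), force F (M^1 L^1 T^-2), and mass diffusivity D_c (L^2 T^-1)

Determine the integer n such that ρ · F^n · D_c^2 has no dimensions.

-1

Balance the M exponent: (1)·n from F, plus (1) + 2·(0) = 1 from the rest, must sum to zero.
n + 1 = 0, so n = -1.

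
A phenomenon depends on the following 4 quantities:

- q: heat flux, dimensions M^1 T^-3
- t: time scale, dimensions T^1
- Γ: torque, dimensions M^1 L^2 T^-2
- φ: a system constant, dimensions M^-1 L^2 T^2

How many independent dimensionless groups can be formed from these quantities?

1

There are 4 variables and 3 base dimensions (M, L, T).
The dimension matrix has rank 3.
Independent dimensionless groups: 4 − 3 = 1.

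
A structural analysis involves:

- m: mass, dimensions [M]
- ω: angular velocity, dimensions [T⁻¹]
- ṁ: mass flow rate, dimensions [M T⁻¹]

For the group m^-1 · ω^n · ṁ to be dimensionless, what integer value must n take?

Balance the T exponent: (-1)·n from ω, plus −(0) + (-1) = -1 from the rest, must sum to zero.
−n − 1 = 0, so n = -1.

-1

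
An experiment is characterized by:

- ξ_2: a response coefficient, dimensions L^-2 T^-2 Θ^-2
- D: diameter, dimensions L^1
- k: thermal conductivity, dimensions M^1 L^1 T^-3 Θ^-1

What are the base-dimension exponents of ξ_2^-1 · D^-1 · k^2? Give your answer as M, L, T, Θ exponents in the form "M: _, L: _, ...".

M: 2, L: 3, T: -4, Θ: 0

Collect each base-dimension exponent across the product:
  M: −(0) − (0) + 2·(1) = 2
  L: −(-2) − (1) + 2·(1) = 3
  T: −(-2) − (0) + 2·(-3) = -4
  Θ: −(-2) − (0) + 2·(-1) = 0
So the dimensions are [M² L³ T⁻⁴].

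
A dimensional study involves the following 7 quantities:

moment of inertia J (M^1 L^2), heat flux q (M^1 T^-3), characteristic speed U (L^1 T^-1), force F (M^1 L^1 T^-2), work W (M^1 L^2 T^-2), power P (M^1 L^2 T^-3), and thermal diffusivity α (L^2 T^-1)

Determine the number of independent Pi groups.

There are 7 variables and 3 base dimensions (M, L, T).
The dimension matrix has rank 3.
Independent dimensionless groups: 7 − 3 = 4.

4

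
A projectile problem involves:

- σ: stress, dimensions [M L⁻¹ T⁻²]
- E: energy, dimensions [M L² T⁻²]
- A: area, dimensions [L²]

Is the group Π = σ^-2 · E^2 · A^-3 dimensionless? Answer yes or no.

yes

Sum the exponent of each base dimension across the product:
  M: −2·[σ]_M + 2·[E]_M − 3·[A]_M = −2·(1) + 2·(1) − 3·(0) = 0
  L: −2·[σ]_L + 2·[E]_L − 3·[A]_L = −2·(-1) + 2·(2) − 3·(2) = 0
  T: −2·[σ]_T + 2·[E]_T − 3·[A]_T = −2·(-2) + 2·(-2) − 3·(0) = 0
  N: −2·[σ]_N + 2·[E]_N − 3·[A]_N = −2·(0) + 2·(0) − 3·(0) = 0
All base exponents vanish — dimensionless.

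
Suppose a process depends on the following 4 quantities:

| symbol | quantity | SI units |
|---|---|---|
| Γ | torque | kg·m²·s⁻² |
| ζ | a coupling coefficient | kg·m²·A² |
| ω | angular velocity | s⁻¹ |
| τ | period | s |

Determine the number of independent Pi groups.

There are 4 variables and 4 base dimensions (M, L, T, I).
The dimension matrix has rank 3 (less than 4: the dimension vectors are linearly dependent).
Independent dimensionless groups: 4 − 3 = 1.

1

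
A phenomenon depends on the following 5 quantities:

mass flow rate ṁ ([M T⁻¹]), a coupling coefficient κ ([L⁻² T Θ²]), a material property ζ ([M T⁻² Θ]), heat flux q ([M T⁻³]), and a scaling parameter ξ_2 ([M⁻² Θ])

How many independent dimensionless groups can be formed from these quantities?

1

There are 5 variables and 4 base dimensions (M, L, T, Θ).
The dimension matrix has rank 4.
Independent dimensionless groups: 5 − 4 = 1.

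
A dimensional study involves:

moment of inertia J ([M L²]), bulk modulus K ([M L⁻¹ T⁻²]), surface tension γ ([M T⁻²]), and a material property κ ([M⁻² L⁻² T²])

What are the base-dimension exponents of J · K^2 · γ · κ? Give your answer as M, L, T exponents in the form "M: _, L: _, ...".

M: 2, L: -2, T: -4

Collect each base-dimension exponent across the product:
  M: (1) + 2·(1) + (1) + (-2) = 2
  L: (2) + 2·(-1) + (0) + (-2) = -2
  T: (0) + 2·(-2) + (-2) + (2) = -4
So the dimensions are [M² L⁻² T⁻⁴].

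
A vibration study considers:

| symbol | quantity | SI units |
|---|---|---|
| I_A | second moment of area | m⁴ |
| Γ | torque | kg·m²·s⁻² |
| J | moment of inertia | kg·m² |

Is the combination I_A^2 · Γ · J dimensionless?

Sum the exponent of each base dimension across the product:
  M: 2·[I_A]_M + [Γ]_M + [J]_M = 2·(0) + (1) + (1) = 2
  L: 2·[I_A]_L + [Γ]_L + [J]_L = 2·(4) + (2) + (2) = 12
  T: 2·[I_A]_T + [Γ]_T + [J]_T = 2·(0) + (-2) + (0) = -2
Net dimensions [M² L¹² T⁻²] ≠ [1] — not dimensionless.

no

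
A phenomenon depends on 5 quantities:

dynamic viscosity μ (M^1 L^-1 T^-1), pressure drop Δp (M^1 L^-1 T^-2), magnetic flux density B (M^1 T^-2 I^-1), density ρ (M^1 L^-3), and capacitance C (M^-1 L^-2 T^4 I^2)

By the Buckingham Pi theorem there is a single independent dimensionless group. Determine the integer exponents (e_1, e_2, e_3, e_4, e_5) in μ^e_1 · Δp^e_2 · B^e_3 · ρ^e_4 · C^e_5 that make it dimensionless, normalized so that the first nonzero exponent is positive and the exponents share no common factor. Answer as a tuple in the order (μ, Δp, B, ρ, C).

M: e_1·(1) + e_2·(1) + e_3·(1) + e_4·(1) + e_5·(-1) = 0
L: e_1·(-1) + e_2·(-1) + e_3·(0) + e_4·(-3) + e_5·(-2) = 0
T: e_1·(-1) + e_2·(-2) + e_3·(-2) + e_4·(0) + e_5·(4) = 0
I: e_1·(0) + e_2·(0) + e_3·(-1) + e_4·(0) + e_5·(2) = 0
Solving this homogeneous linear system for the smallest-integer solution (first nonzero entry positive) gives (2, -1, -4, 1, -2).

(2, -1, -4, 1, -2)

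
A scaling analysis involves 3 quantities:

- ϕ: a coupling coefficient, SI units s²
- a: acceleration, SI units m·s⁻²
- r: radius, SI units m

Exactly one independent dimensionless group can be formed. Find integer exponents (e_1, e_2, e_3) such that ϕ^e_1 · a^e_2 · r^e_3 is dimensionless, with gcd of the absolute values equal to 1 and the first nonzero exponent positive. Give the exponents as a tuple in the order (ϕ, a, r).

(1, 1, -1)

L: e_1·(0) + e_2·(1) + e_3·(1) = 0
T: e_1·(2) + e_2·(-2) + e_3·(0) = 0
Solving this homogeneous linear system for the smallest-integer solution (first nonzero entry positive) gives (1, 1, -1).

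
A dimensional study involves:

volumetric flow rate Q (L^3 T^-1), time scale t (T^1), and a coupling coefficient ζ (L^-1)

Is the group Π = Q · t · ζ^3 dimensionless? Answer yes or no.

yes

Sum the exponent of each base dimension across the product:
  L: [Q]_L + [t]_L + 3·[ζ]_L = (3) + (0) + 3·(-1) = 0
  T: [Q]_T + [t]_T + 3·[ζ]_T = (-1) + (1) + 3·(0) = 0
All base exponents vanish — dimensionless.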